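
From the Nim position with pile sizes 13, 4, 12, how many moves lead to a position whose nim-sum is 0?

3

Compute the nim-sum pairwise:
13 XOR 4 = 9
9 XOR 12 = 5
The overall nim-sum is X = 5. A pile of size p has a winning move iff p XOR X < p (reduce it to p XOR X).
  13: 13 XOR 5 = 8 < 13 — winning move (to 8).
  4: 4 XOR 5 = 1 < 4 — winning move (to 1).
  12: 12 XOR 5 = 9 < 12 — winning move (to 9).
That gives 3 winning moves.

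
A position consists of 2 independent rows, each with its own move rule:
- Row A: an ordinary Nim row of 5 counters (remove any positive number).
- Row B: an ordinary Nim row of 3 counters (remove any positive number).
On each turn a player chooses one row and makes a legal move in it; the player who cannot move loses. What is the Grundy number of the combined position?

6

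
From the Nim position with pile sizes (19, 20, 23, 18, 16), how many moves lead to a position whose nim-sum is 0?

5

Compute the nim-sum pairwise:
19 ^ 20 = 7
7 ^ 23 = 16
16 ^ 18 = 2
2 ^ 16 = 18
The overall nim-sum is X = 18. A pile of size p has a winning move iff p XOR X < p (reduce it to p XOR X).
  19: 19 XOR 18 = 1 < 19 — winning move (to 1).
  20: 20 XOR 18 = 6 < 20 — winning move (to 6).
  23: 23 XOR 18 = 5 < 23 — winning move (to 5).
  18: 18 XOR 18 = 0 < 18 — winning move (to 0).
  16: 16 XOR 18 = 2 < 16 — winning move (to 2).
That gives 5 winning moves.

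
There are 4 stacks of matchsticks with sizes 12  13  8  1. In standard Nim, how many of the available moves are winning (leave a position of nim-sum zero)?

3

Compute the nim-sum pairwise:
12 ⊕ 13 = 1
1 ⊕ 8 = 9
9 ⊕ 1 = 8
The overall nim-sum is X = 8. A stack of size p has a winning move iff p XOR X < p (reduce it to p XOR X).
  12: 12 XOR 8 = 4 < 12 — winning move (to 4).
  13: 13 XOR 8 = 5 < 13 — winning move (to 5).
  8: 8 XOR 8 = 0 < 8 — winning move (to 0).
  1: 1 XOR 8 = 9 ≥ 1 — no move.
That gives 3 winning moves.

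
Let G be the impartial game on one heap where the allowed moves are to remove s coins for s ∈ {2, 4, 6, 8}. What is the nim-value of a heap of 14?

2

Build the Grundy sequence with g(k) = mex{g(k−s) : s ∈ {2, 4, 6, 8}, s ≤ k}:
g(0) = mex{} = 0
g(1) = mex{} = 0
g(2) = mex{0} = 1
g(3) = mex{0} = 1
g(4) = mex{0,1} = 2
g(5) = mex{0,1} = 2
g(6) = mex{0,1,2} = 3
g(7) = mex{0,1,2} = 3
g(8) = mex{0,1,2,3} = 4
g(9) = mex{0,1,2,3} = 4
g(10) = mex{1,2,3,4} = 0
g(11) = mex{1,2,3,4} = 0
g(12) = mex{0,2,3,4} = 1
g(13) = mex{0,2,3,4} = 1
g(14) = mex{0,1,3,4} = 2
So g(14) = 2.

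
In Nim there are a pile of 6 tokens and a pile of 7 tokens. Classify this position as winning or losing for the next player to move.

Compute the nim-sum pairwise:
6 ^ 7 = 1
The nim-sum is 1 ≠ 0, so this is an N-position: the player to move can win.

Winning position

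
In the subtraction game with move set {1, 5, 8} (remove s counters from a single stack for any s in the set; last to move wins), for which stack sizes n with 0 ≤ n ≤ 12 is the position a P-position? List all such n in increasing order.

Grundy values for subtraction set {1, 5, 8}:
k:     0  1  2  3  4  5  6  7  8  9 10 11 12
g(k):  0  1  0  1  0  1  0  1  2  3  2  3  2
The P-positions (g = 0) in 0..12 are 0, 2, 4, 6.

0, 2, 4, 6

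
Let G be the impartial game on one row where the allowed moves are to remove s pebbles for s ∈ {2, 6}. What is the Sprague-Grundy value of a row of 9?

Grundy values for subtraction set {2, 6}:
k:     0  1  2  3  4  5  6  7  8  9
g(k):  0  0  1  1  0  0  1  1  0  0
So g(9) = 0.

0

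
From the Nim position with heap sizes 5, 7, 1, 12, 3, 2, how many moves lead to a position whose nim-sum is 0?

1

Compute the nim-sum pairwise:
5 XOR 7 = 2
2 XOR 1 = 3
3 XOR 12 = 15
15 XOR 3 = 12
12 XOR 2 = 14
The overall nim-sum is X = 14. A heap of size p has a winning move iff p XOR X < p (reduce it to p XOR X).
  5: 5 XOR 14 = 11 ≥ 5 — no move.
  7: 7 XOR 14 = 9 ≥ 7 — no move.
  1: 1 XOR 14 = 15 ≥ 1 — no move.
  12: 12 XOR 14 = 2 < 12 — winning move (to 2).
  3: 3 XOR 14 = 13 ≥ 3 — no move.
  2: 2 XOR 14 = 12 ≥ 2 — no move.
That gives 1 winning move.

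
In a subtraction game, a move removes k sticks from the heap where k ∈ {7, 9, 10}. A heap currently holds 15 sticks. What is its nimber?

Compute g(0), g(1), … for moves {7, 9, 10}:
k:     0  1  2  3  4  5  6  7  8  9 10 11 12 13 14 15
g(k):  0  0  0  0  0  0  0  1  1  1  1  1  1  1  2  2
So g(15) = 2.

2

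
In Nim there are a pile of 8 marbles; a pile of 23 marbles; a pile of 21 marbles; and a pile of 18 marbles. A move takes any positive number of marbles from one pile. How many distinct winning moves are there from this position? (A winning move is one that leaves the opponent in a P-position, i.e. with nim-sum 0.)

In binary:
  01000  (8)
  10111  (23)
  10101  (21)
  10010  (18)
  -----
  11000  (24)
The overall nim-sum is X = 24. A pile of size p has a winning move iff p XOR X < p (reduce it to p XOR X).
  8: 8 XOR 24 = 16 ≥ 8 — no move.
  23: 23 XOR 24 = 15 < 23 — winning move (to 15).
  21: 21 XOR 24 = 13 < 21 — winning move (to 13).
  18: 18 XOR 24 = 10 < 18 — winning move (to 10).
That gives 3 winning moves.

3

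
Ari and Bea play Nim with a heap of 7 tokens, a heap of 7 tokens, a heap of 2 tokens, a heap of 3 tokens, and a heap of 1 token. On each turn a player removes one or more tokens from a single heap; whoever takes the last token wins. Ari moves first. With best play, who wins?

Nim-sum: 7 ^ 7 ^ 2 ^ 3 ^ 1 = 0.
The nim-sum is 0, so this is a P-position: the player to move is in a losing position under optimal play; Ari is about to move from it and so loses — Bea wins.

Bea wins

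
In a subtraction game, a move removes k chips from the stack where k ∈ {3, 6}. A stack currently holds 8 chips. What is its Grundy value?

Compute g(0), g(1), … for moves {3, 6}:
k:     0  1  2  3  4  5  6  7  8
g(k):  0  0  0  1  1  1  2  2  2
So g(8) = 2.

2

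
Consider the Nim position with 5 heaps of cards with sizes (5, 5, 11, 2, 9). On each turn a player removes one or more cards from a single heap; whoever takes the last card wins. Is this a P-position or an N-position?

Nim-sum: 5 ^ 5 ^ 11 ^ 2 ^ 9 = 0.
The nim-sum is 0, so this is a P-position: the player to move is in a losing position under optimal play.

P-position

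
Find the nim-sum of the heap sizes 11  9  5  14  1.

Compute the nim-sum pairwise:
11 ⊕ 9 = 2
2 ⊕ 5 = 7
7 ⊕ 14 = 9
9 ⊕ 1 = 8

8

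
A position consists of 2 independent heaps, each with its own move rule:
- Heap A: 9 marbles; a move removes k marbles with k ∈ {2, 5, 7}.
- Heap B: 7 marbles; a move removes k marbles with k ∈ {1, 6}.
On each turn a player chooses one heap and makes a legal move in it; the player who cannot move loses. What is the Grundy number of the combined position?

2

Grundy values for heap A (subtraction set {2, 5, 7}):
k:     0  1  2  3  4  5  6  7  8  9
g(k):  0  0  1  1  0  2  1  3  2  2
So g(9) = 2.
Build the Grundy sequence for heap B with g(k) = mex{g(k−s) : s ∈ {1, 6}, s ≤ k}:
k:     0  1  2  3  4  5  6  7
g(k):  0  1  0  1  0  1  2  0
So g(7) = 0.
By the Sprague-Grundy theorem, the Grundy value of a sum of independent games is the XOR of the component values.
Combined value = 2 ⊕ 0 = 2.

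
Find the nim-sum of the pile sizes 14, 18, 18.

14

Compute the nim-sum pairwise:
14 ^ 18 = 28
28 ^ 18 = 14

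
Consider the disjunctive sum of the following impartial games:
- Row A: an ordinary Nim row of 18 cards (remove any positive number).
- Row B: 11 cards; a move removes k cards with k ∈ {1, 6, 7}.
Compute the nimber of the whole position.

17

Row A is a plain Nim row of size 18, so its Grundy value is 18.
Build the Grundy sequence for row B with g(k) = mex{g(k−s) : s ∈ {1, 6, 7}, s ≤ k}:
g(0) = mex{} = 0
g(1) = mex{0} = 1
g(2) = mex{1} = 0
g(3) = mex{0} = 1
g(4) = mex{1} = 0
g(5) = mex{0} = 1
g(6) = mex{0,1} = 2
g(7) = mex{0,1,2} = 3
g(8) = mex{0,1,3} = 2
g(9) = mex{0,1,2} = 3
g(10) = mex{0,1,3} = 2
g(11) = mex{0,1,2} = 3
So g(11) = 3.
By the Sprague-Grundy theorem, the Grundy value of a sum of independent games is the XOR of the component values.
Combined value = 18 XOR 3 = 17.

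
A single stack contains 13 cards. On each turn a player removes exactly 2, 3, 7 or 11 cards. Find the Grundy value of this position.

Build the Grundy sequence with g(k) = mex{g(k−s) : s ∈ {2, 3, 7, 11}, s ≤ k}:
k:     0  1  2  3  4  5  6  7  8  9 10 11 12 13
g(k):  0  0  1  1  2  0  0  1  1  2  0  3  1  2
So g(13) = 2.

2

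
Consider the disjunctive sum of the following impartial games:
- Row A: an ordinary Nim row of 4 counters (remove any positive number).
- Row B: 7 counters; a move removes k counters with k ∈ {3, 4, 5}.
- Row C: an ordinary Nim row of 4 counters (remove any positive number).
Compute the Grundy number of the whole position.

Row A is a plain Nim row of size 4, so its Grundy value is 4.
For row B, compute g(0), g(1), … with moves {3, 4, 5}:
g(0) = mex{} = 0
g(1) = mex{} = 0
g(2) = mex{} = 0
g(3) = mex{0} = 1
g(4) = mex{0} = 1
g(5) = mex{0} = 1
g(6) = mex{0,1} = 2
g(7) = mex{0,1} = 2
So g(7) = 2.
Row C is a plain Nim row of size 4, so its Grundy value is 4.
By the Sprague-Grundy theorem, the Grundy value of a sum of independent games is the XOR of the component values.
Combined value = 4 ⊕ 2 ⊕ 4 = 2.

2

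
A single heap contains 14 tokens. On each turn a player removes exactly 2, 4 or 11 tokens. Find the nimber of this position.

0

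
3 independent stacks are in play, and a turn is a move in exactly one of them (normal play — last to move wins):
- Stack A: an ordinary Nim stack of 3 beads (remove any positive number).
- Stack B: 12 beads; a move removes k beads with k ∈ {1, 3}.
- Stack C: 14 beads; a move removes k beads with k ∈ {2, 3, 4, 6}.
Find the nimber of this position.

0

Stack A is a plain Nim stack of size 3, so its Grundy value is 3.
Grundy values for stack B (subtraction set {1, 3}):
g(0) = mex{} = 0
g(1) = mex{0} = 1
g(2) = mex{1} = 0
g(3) = mex{0} = 1
g(4) = mex{1} = 0
g(5) = mex{0} = 1
g(6) = mex{1} = 0
g(7) = mex{0} = 1
g(8) = mex{1} = 0
g(9) = mex{0} = 1
g(10) = mex{1} = 0
g(11) = mex{0} = 1
g(12) = mex{1} = 0
So g(12) = 0.
For stack C, compute g(0), g(1), … with moves {2, 3, 4, 6}:
k:     0  1  2  3  4  5  6  7  8  9 10 11 12 13 14
g(k):  0  0  1  1  2  2  3  3  0  0  1  1  2  2  3
So g(14) = 3.
The value of a disjunctive sum is the nim-sum of the parts.
Combined value = 3 XOR 0 XOR 3 = 0.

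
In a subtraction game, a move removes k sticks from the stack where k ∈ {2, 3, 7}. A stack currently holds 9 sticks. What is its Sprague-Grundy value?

Grundy values for subtraction set {2, 3, 7}:
g(0) = mex{} = 0
g(1) = mex{} = 0
g(2) = mex{0} = 1
g(3) = mex{0} = 1
g(4) = mex{0,1} = 2
g(5) = mex{1} = 0
g(6) = mex{1,2} = 0
g(7) = mex{0,2} = 1
g(8) = mex{0} = 1
g(9) = mex{0,1} = 2
So g(9) = 2.

2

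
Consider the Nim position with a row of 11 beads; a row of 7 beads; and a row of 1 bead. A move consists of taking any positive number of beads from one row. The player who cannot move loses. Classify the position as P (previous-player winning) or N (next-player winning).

N-position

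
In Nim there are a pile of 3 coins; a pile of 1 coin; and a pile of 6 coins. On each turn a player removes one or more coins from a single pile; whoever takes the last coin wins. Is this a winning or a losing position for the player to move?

Winning position

Nim-sum: 3 ^ 1 ^ 6 = 4.
The nim-sum is 4 ≠ 0, so this is an N-position: the player to move can win.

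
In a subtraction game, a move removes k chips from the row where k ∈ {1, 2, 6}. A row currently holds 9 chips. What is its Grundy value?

Compute g(0), g(1), … for moves {1, 2, 6}:
g(0) = mex{} = 0
g(1) = mex{0} = 1
g(2) = mex{0,1} = 2
g(3) = mex{1,2} = 0
g(4) = mex{0,2} = 1
g(5) = mex{0,1} = 2
g(6) = mex{0,1,2} = 3
g(7) = mex{1,2,3} = 0
g(8) = mex{0,2,3} = 1
g(9) = mex{0,1} = 2
So g(9) = 2.

2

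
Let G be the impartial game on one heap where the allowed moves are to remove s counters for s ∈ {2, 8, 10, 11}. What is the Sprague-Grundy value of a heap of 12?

2

Compute g(0), g(1), … for moves {2, 8, 10, 11}:
k:     0  1  2  3  4  5  6  7  8  9 10 11 12
g(k):  0  0  1  1  0  0  1  1  2  2  3  3  2
So g(12) = 2.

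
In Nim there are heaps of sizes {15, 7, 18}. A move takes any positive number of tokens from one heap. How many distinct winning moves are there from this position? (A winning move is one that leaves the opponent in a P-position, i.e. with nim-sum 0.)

1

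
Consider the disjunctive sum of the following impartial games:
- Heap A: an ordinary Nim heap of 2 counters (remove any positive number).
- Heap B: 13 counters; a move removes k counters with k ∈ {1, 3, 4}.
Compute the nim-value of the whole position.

0

Heap A is a plain Nim heap of size 2, so its Grundy value is 2.
Build the Grundy sequence for heap B with g(k) = mex{g(k−s) : s ∈ {1, 3, 4}, s ≤ k}:
g(0) = mex{} = 0
g(1) = mex{0} = 1
g(2) = mex{1} = 0
g(3) = mex{0} = 1
g(4) = mex{0,1} = 2
g(5) = mex{0,1,2} = 3
g(6) = mex{0,1,3} = 2
g(7) = mex{1,2} = 0
g(8) = mex{0,2,3} = 1
g(9) = mex{1,2,3} = 0
g(10) = mex{0,2} = 1
g(11) = mex{0,1} = 2
g(12) = mex{0,1,2} = 3
g(13) = mex{0,1,3} = 2
So g(13) = 2.
The value of a disjunctive sum is the nim-sum of the parts.
Combined value = 2 ⊕ 2 = 0.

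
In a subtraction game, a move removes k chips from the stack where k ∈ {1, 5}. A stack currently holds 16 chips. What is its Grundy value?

Compute g(0), g(1), … for moves {1, 5}:
k:     0  1  2  3  4  5  6  7  8  9 10 11 12 13 14 15 16
g(k):  0  1  0  1  0  1  0  1  0  1  0  1  0  1  0  1  0
So g(16) = 0.

0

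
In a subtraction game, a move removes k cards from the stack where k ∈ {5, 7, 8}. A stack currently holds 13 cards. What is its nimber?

0

Build the Grundy sequence with g(k) = mex{g(k−s) : s ∈ {5, 7, 8}, s ≤ k}:
g(0) = mex{} = 0
g(1) = mex{} = 0
g(2) = mex{} = 0
g(3) = mex{} = 0
g(4) = mex{} = 0
g(5) = mex{0} = 1
g(6) = mex{0} = 1
g(7) = mex{0} = 1
g(8) = mex{0} = 1
g(9) = mex{0} = 1
g(10) = mex{0,1} = 2
g(11) = mex{0,1} = 2
g(12) = mex{0,1} = 2
g(13) = mex{1} = 0
So g(13) = 0.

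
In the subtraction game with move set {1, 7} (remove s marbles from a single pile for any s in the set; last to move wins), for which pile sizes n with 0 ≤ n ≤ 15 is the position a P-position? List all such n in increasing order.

0, 2, 4, 6, 8, 10, 12, 14

Build the Grundy sequence with g(k) = mex{g(k−s) : s ∈ {1, 7}, s ≤ k}:
k:     0  1  2  3  4  5  6  7  8  9 10 11 12 13 14 15
g(k):  0  1  0  1  0  1  0  1  0  1  0  1  0  1  0  1
The P-positions (g = 0) in 0..15 are 0, 2, 4, 6, 8, 10, 12, 14.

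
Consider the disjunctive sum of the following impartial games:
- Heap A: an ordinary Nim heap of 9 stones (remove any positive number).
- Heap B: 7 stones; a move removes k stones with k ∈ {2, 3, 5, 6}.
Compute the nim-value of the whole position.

Heap A is a plain Nim heap of size 9, so its Grundy value is 9.
Build the Grundy sequence for heap B with g(k) = mex{g(k−s) : s ∈ {2, 3, 5, 6}, s ≤ k}:
g(0) = mex{} = 0
g(1) = mex{} = 0
g(2) = mex{0} = 1
g(3) = mex{0} = 1
g(4) = mex{0,1} = 2
g(5) = mex{0,1} = 2
g(6) = mex{0,1,2} = 3
g(7) = mex{0,1,2} = 3
So g(7) = 3.
By the Sprague-Grundy theorem, the Grundy value of a sum of independent games is the XOR of the component values.
Combined value = 9 XOR 3 = 10.

10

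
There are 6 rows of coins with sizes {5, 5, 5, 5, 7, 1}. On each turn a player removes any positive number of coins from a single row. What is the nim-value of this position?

In binary:
  101  (5)
  101  (5)
  101  (5)
  101  (5)
  111  (7)
  001  (1)
  ---
  110  (6)

6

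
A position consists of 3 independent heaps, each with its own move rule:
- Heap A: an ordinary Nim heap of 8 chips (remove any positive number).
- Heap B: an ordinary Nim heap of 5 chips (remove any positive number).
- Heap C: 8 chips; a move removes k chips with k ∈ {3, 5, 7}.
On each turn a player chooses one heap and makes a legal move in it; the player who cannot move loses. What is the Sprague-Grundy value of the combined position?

Heap A is a plain Nim heap of size 8, so its Grundy value is 8.
Heap B is a plain Nim heap of size 5, so its Grundy value is 5.
Build the Grundy sequence for heap C with g(k) = mex{g(k−s) : s ∈ {3, 5, 7}, s ≤ k}:
g(0) = mex{} = 0
g(1) = mex{} = 0
g(2) = mex{} = 0
g(3) = mex{0} = 1
g(4) = mex{0} = 1
g(5) = mex{0} = 1
g(6) = mex{0,1} = 2
g(7) = mex{0,1} = 2
g(8) = mex{0,1} = 2
So g(8) = 2.
The value of a disjunctive sum is the nim-sum of the parts.
Combined value = 8 ⊕ 5 ⊕ 2 = 15.

15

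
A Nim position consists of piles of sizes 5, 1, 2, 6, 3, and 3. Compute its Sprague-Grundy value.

0

Nim-sum: 5 ⊕ 1 ⊕ 2 ⊕ 6 ⊕ 3 ⊕ 3 = 0.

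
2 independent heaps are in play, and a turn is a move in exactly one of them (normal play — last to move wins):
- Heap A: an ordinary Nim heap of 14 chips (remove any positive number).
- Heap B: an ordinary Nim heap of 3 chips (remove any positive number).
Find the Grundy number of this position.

13

Heap A is a plain Nim heap of size 14, so its Grundy value is 14.
Heap B is a plain Nim heap of size 3, so its Grundy value is 3.
The value of a disjunctive sum is the nim-sum of the parts.
Combined value = 14 ⊕ 3 = 13.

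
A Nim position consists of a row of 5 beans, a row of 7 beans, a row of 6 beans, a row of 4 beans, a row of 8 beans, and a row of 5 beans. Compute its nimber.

13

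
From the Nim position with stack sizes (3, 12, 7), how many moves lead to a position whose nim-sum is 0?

Nim-sum: 3 ⊕ 12 ⊕ 7 = 8.
The overall nim-sum is X = 8. A stack of size p has a winning move iff p XOR X < p (reduce it to p XOR X).
  3: 3 XOR 8 = 11 ≥ 3 — no move.
  12: 12 XOR 8 = 4 < 12 — winning move (to 4).
  7: 7 XOR 8 = 15 ≥ 7 — no move.
That gives 1 winning move.

1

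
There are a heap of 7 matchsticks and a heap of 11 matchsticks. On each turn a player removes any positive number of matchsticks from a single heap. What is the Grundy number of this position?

12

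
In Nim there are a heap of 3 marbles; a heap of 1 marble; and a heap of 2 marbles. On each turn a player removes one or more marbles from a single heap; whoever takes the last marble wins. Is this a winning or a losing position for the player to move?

Bitwise XOR of the heap sizes:
  11  (3)
  01  (1)
  10  (2)
  --
  00  (0)
The nim-sum is 0, so this is a P-position: the player to move is in a losing position under optimal play.

Losing position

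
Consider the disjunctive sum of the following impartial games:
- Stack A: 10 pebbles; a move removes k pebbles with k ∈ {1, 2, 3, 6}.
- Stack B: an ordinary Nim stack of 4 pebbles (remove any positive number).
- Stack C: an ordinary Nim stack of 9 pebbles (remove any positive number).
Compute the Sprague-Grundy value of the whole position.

Build the Grundy sequence for stack A with g(k) = mex{g(k−s) : s ∈ {1, 2, 3, 6}, s ≤ k}:
g(0) = mex{} = 0
g(1) = mex{0} = 1
g(2) = mex{0,1} = 2
g(3) = mex{0,1,2} = 3
g(4) = mex{1,2,3} = 0
g(5) = mex{0,2,3} = 1
g(6) = mex{0,1,3} = 2
g(7) = mex{0,1,2} = 3
g(8) = mex{1,2,3} = 0
g(9) = mex{0,2,3} = 1
g(10) = mex{0,1,3} = 2
So g(10) = 2.
Stack B is a plain Nim stack of size 4, so its Grundy value is 4.
Stack C is a plain Nim stack of size 9, so its Grundy value is 9.
The value of a disjunctive sum is the nim-sum of the parts.
Combined value = 2 XOR 4 XOR 9 = 15.

15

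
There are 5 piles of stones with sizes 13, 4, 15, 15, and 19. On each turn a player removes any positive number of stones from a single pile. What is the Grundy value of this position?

Bitwise XOR of the heap sizes:
  01101  (13)
  00100  (4)
  01111  (15)
  01111  (15)
  10011  (19)
  -----
  11010  (26)

26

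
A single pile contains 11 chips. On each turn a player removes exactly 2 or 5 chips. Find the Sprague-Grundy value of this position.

0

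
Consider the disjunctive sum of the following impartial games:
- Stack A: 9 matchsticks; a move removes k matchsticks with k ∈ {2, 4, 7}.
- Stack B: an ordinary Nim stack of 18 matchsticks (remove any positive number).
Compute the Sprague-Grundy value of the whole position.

18

Grundy values for stack A (subtraction set {2, 4, 7}):
k:     0  1  2  3  4  5  6  7  8  9
g(k):  0  0  1  1  2  2  0  3  1  0
So g(9) = 0.
Stack B is a plain Nim stack of size 18, so its Grundy value is 18.
By the Sprague-Grundy theorem, the Grundy value of a sum of independent games is the XOR of the component values.
Combined value = 0 ⊕ 18 = 18.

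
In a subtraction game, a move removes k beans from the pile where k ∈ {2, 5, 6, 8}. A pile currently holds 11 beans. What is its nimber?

0

Compute g(0), g(1), … for moves {2, 5, 6, 8}:
k:     0  1  2  3  4  5  6  7  8  9 10 11
g(k):  0  0  1  1  0  2  1  3  2  2  3  0
So g(11) = 0.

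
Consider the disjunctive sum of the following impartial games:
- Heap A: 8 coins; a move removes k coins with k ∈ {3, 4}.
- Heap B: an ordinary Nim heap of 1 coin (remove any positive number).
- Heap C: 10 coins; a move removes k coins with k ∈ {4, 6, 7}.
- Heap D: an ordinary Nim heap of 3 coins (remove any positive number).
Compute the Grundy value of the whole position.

For heap A, compute g(0), g(1), … with moves {3, 4}:
k:     0  1  2  3  4  5  6  7  8
g(k):  0  0  0  1  1  1  2  0  0
So g(8) = 0.
Heap B is a plain Nim heap of size 1, so its Grundy value is 1.
Grundy values for heap C (subtraction set {4, 6, 7}):
k:     0  1  2  3  4  5  6  7  8  9 10
g(k):  0  0  0  0  1  1  1  1  2  2  2
So g(10) = 2.
Heap D is a plain Nim heap of size 3, so its Grundy value is 3.
By the Sprague-Grundy theorem, the Grundy value of a sum of independent games is the XOR of the component values.
Combined value = 0 ⊕ 1 ⊕ 2 ⊕ 3 = 0.

0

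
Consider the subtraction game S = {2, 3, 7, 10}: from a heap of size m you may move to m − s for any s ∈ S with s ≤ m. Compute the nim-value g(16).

Grundy values for subtraction set {2, 3, 7, 10}:
k:     0  1  2  3  4  5  6  7  8  9 10 11 12 13 14 15 16
g(k):  0  0  1  1  2  0  0  1  1  2  2  3  3  4  0  2  1
So g(16) = 1.

1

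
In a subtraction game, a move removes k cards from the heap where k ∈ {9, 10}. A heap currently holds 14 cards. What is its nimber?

1

Compute g(0), g(1), … for moves {9, 10}:
k:     0  1  2  3  4  5  6  7  8  9 10 11 12 13 14
g(k):  0  0  0  0  0  0  0  0  0  1  1  1  1  1  1
So g(14) = 1.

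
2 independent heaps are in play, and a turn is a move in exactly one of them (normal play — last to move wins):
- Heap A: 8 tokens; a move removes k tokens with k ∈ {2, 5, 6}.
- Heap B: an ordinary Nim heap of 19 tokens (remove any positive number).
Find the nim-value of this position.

For heap A, compute g(0), g(1), … with moves {2, 5, 6}:
g(0) = mex{} = 0
g(1) = mex{} = 0
g(2) = mex{0} = 1
g(3) = mex{0} = 1
g(4) = mex{1} = 0
g(5) = mex{0,1} = 2
g(6) = mex{0} = 1
g(7) = mex{0,1,2} = 3
g(8) = mex{1} = 0
So g(8) = 0.
Heap B is a plain Nim heap of size 19, so its Grundy value is 19.
By the Sprague-Grundy theorem, the Grundy value of a sum of independent games is the XOR of the component values.
Combined value = 0 ⊕ 19 = 19.

19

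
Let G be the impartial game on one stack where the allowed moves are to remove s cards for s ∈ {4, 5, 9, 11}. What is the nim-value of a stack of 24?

2

Grundy values for subtraction set {4, 5, 9, 11}:
k:     0  1  2  3  4  5  6  7  8  9 10 11 12 13 14 15 16 17 18 19 20 21 22 23 24
g(k):  0  0  0  0  1  1  1  1  2  2  2  2  3  3  3  0  0  0  0  1  1  1  1  2  2
So g(24) = 2.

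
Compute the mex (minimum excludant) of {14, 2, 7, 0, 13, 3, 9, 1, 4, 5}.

6

The values 0, 1, 2, 3, 4, 5 are all present; 6 is the first non-negative integer missing from the set.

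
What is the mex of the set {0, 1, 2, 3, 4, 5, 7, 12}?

The values 0, 1, 2, 3, 4, 5 are all present; 6 is the first non-negative integer missing from the set.

6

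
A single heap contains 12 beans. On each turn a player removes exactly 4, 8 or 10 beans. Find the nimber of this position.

Grundy values for subtraction set {4, 8, 10}:
g(0) = mex{} = 0
g(1) = mex{} = 0
g(2) = mex{} = 0
g(3) = mex{} = 0
g(4) = mex{0} = 1
g(5) = mex{0} = 1
g(6) = mex{0} = 1
g(7) = mex{0} = 1
g(8) = mex{0,1} = 2
g(9) = mex{0,1} = 2
g(10) = mex{0,1} = 2
g(11) = mex{0,1} = 2
g(12) = mex{0,1,2} = 3
So g(12) = 3.

3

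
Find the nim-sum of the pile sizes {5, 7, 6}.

4

Compute the nim-sum pairwise:
5 ⊕ 7 = 2
2 ⊕ 6 = 4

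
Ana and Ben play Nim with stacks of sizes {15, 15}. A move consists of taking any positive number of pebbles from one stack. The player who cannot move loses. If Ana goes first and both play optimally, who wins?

Ben wins

Compute the nim-sum pairwise:
15 ⊕ 15 = 0
The nim-sum is 0, so this is a P-position: the player to move is in a losing position under optimal play; Ana is about to move from it and so loses — Ben wins.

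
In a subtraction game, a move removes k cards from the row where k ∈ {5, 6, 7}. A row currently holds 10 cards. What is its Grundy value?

2

Compute g(0), g(1), … for moves {5, 6, 7}:
k:     0  1  2  3  4  5  6  7  8  9 10
g(k):  0  0  0  0  0  1  1  1  1  1  2
So g(10) = 2.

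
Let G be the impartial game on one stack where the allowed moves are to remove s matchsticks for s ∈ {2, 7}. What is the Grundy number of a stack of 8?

2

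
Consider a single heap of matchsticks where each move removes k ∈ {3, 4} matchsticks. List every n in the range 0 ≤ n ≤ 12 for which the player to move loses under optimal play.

Build the Grundy sequence with g(k) = mex{g(k−s) : s ∈ {3, 4}, s ≤ k}:
g(0) = mex{} = 0
g(1) = mex{} = 0
g(2) = mex{} = 0
g(3) = mex{0} = 1
g(4) = mex{0} = 1
g(5) = mex{0} = 1
g(6) = mex{0,1} = 2
g(7) = mex{1} = 0
g(8) = mex{1} = 0
g(9) = mex{1,2} = 0
g(10) = mex{0,2} = 1
g(11) = mex{0} = 1
g(12) = mex{0} = 1
The P-positions (g = 0) in 0..12 are 0, 1, 2, 7, 8, 9.

0, 1, 2, 7, 8, 9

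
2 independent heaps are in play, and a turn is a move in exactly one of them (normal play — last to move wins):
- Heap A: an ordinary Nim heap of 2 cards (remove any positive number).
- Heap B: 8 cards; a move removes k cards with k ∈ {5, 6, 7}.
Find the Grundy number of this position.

3

Heap A is a plain Nim heap of size 2, so its Grundy value is 2.
For heap B, compute g(0), g(1), … with moves {5, 6, 7}:
g(0) = mex{} = 0
g(1) = mex{} = 0
g(2) = mex{} = 0
g(3) = mex{} = 0
g(4) = mex{} = 0
g(5) = mex{0} = 1
g(6) = mex{0} = 1
g(7) = mex{0} = 1
g(8) = mex{0} = 1
So g(8) = 1.
The value of a disjunctive sum is the nim-sum of the parts.
Combined value = 2 ⊕ 1 = 3.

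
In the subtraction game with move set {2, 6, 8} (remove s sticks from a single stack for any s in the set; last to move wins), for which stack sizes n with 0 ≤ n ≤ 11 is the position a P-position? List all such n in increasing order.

0, 1, 4, 5

Build the Grundy sequence with g(k) = mex{g(k−s) : s ∈ {2, 6, 8}, s ≤ k}:
k:     0  1  2  3  4  5  6  7  8  9 10 11
g(k):  0  0  1  1  0  0  1  1  2  2  3  3
The P-positions (g = 0) in 0..11 are 0, 1, 4, 5.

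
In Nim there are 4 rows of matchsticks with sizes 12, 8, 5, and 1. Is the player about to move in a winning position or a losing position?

Losing position

Compute the nim-sum pairwise:
12 ^ 8 = 4
4 ^ 5 = 1
1 ^ 1 = 0
The nim-sum is 0, so this is a P-position: the player to move is in a losing position under optimal play.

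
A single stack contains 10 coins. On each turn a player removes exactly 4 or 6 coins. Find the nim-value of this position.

Compute g(0), g(1), … for moves {4, 6}:
k:     0  1  2  3  4  5  6  7  8  9 10
g(k):  0  0  0  0  1  1  1  1  2  2  0
So g(10) = 0.

0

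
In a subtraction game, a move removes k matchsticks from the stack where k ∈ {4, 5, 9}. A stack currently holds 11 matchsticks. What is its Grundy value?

2

Grundy values for subtraction set {4, 5, 9}:
k:     0  1  2  3  4  5  6  7  8  9 10 11
g(k):  0  0  0  0  1  1  1  1  2  2  2  2
So g(11) = 2.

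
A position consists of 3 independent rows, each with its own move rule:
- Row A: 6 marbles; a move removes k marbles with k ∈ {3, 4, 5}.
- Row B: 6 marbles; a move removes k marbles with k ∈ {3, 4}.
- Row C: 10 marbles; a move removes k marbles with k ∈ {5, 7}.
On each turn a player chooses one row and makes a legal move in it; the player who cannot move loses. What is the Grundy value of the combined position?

For row A, compute g(0), g(1), … with moves {3, 4, 5}:
k:     0  1  2  3  4  5  6
g(k):  0  0  0  1  1  1  2
So g(6) = 2.
Grundy values for row B (subtraction set {3, 4}):
g(0) = mex{} = 0
g(1) = mex{} = 0
g(2) = mex{} = 0
g(3) = mex{0} = 1
g(4) = mex{0} = 1
g(5) = mex{0} = 1
g(6) = mex{0,1} = 2
So g(6) = 2.
Grundy values for row C (subtraction set {5, 7}):
k:     0  1  2  3  4  5  6  7  8  9 10
g(k):  0  0  0  0  0  1  1  1  1  1  2
So g(10) = 2.
By the Sprague-Grundy theorem, the Grundy value of a sum of independent games is the XOR of the component values.
Combined value = 2 ⊕ 2 ⊕ 2 = 2.

2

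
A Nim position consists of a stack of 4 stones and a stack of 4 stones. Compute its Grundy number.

Compute the nim-sum pairwise:
4 ^ 4 = 0

0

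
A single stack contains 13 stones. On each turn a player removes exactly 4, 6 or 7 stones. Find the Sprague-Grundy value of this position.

Compute g(0), g(1), … for moves {4, 6, 7}:
k:     0  1  2  3  4  5  6  7  8  9 10 11 12 13
g(k):  0  0  0  0  1  1  1  1  2  2  2  0  0  0
So g(13) = 0.

0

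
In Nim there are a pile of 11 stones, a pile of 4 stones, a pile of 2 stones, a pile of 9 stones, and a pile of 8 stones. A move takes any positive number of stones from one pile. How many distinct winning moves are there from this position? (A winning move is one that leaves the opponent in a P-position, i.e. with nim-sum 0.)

3

Write each in binary and XOR column by column:
  1011  (11)
  0100  (4)
  0010  (2)
  1001  (9)
  1000  (8)
  ----
  1100  (12)
The overall nim-sum is X = 12. A pile of size p has a winning move iff p XOR X < p (reduce it to p XOR X).
  11: 11 XOR 12 = 7 < 11 — winning move (to 7).
  4: 4 XOR 12 = 8 ≥ 4 — no move.
  2: 2 XOR 12 = 14 ≥ 2 — no move.
  9: 9 XOR 12 = 5 < 9 — winning move (to 5).
  8: 8 XOR 12 = 4 < 8 — winning move (to 4).
That gives 3 winning moves.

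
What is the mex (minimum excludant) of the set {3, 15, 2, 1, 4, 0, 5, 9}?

The values 0, 1, 2, 3, 4, 5 are all present; 6 is the first non-negative integer missing from the set.

6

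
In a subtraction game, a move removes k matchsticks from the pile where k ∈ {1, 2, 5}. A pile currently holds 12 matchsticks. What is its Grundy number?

0

Compute g(0), g(1), … for moves {1, 2, 5}:
k:     0  1  2  3  4  5  6  7  8  9 10 11 12
g(k):  0  1  2  0  1  2  0  1  2  0  1  2  0
So g(12) = 0.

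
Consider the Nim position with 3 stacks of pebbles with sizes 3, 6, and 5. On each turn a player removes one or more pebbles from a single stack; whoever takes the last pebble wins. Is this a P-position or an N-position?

Compute the nim-sum pairwise:
3 XOR 6 = 5
5 XOR 5 = 0
The nim-sum is 0, so this is a P-position: the player to move is in a losing position under optimal play.

P-position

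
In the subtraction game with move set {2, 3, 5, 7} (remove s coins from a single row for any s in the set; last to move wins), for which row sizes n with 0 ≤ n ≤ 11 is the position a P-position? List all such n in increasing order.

0, 1, 9, 10

Grundy values for subtraction set {2, 3, 5, 7}:
k:     0  1  2  3  4  5  6  7  8  9 10 11
g(k):  0  0  1  1  2  2  3  3  4  0  0  1
The P-positions (g = 0) in 0..11 are 0, 1, 9, 10.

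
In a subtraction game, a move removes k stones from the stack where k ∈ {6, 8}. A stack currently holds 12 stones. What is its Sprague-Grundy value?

2

Compute g(0), g(1), … for moves {6, 8}:
g(0) = mex{} = 0
g(1) = mex{} = 0
g(2) = mex{} = 0
g(3) = mex{} = 0
g(4) = mex{} = 0
g(5) = mex{} = 0
g(6) = mex{0} = 1
g(7) = mex{0} = 1
g(8) = mex{0} = 1
g(9) = mex{0} = 1
g(10) = mex{0} = 1
g(11) = mex{0} = 1
g(12) = mex{0,1} = 2
So g(12) = 2.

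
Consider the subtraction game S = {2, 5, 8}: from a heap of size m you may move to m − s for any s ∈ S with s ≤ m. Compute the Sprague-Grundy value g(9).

Build the Grundy sequence with g(k) = mex{g(k−s) : s ∈ {2, 5, 8}, s ≤ k}:
g(0) = mex{} = 0
g(1) = mex{} = 0
g(2) = mex{0} = 1
g(3) = mex{0} = 1
g(4) = mex{1} = 0
g(5) = mex{0,1} = 2
g(6) = mex{0} = 1
g(7) = mex{1,2} = 0
g(8) = mex{0,1} = 2
g(9) = mex{0} = 1
So g(9) = 1.

1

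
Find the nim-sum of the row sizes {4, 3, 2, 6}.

Nim-sum: 4 XOR 3 XOR 2 XOR 6 = 3.

3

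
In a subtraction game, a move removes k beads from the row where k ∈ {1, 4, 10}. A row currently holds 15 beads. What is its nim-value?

3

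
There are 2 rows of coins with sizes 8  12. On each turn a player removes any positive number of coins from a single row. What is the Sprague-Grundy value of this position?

Compute the nim-sum pairwise:
8 ^ 12 = 4

4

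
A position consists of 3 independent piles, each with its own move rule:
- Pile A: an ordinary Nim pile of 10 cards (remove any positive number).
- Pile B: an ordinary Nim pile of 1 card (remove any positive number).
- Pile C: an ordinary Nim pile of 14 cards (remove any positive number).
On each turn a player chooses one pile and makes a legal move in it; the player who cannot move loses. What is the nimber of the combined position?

5

Pile A is a plain Nim pile of size 10, so its Grundy value is 10.
Pile B is a plain Nim pile of size 1, so its Grundy value is 1.
Pile C is a plain Nim pile of size 14, so its Grundy value is 14.
By the Sprague-Grundy theorem, the Grundy value of a sum of independent games is the XOR of the component values.
Combined value = 10 ⊕ 1 ⊕ 14 = 5.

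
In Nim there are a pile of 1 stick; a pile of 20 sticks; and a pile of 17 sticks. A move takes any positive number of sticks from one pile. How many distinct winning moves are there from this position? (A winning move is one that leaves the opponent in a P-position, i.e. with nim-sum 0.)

1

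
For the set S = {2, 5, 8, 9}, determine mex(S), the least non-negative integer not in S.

0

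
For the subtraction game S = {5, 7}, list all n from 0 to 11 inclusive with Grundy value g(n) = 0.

0, 1, 2, 3, 4

Compute g(0), g(1), … for moves {5, 7}:
g(0) = mex{} = 0
g(1) = mex{} = 0
g(2) = mex{} = 0
g(3) = mex{} = 0
g(4) = mex{} = 0
g(5) = mex{0} = 1
g(6) = mex{0} = 1
g(7) = mex{0} = 1
g(8) = mex{0} = 1
g(9) = mex{0} = 1
g(10) = mex{0,1} = 2
g(11) = mex{0,1} = 2
The P-positions (g = 0) in 0..11 are 0, 1, 2, 3, 4.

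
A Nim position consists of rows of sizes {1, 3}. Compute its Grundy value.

In binary:
  01  (1)
  11  (3)
  --
  10  (2)

2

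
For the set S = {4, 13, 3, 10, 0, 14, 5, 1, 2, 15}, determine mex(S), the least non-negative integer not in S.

6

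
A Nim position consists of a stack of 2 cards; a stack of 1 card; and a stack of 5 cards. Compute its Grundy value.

6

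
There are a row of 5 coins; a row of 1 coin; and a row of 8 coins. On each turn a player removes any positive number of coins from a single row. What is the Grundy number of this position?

Write each in binary and XOR column by column:
  0101  (5)
  0001  (1)
  1000  (8)
  ----
  1100  (12)

12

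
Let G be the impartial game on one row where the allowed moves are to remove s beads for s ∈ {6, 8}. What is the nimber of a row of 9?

Compute g(0), g(1), … for moves {6, 8}:
g(0) = mex{} = 0
g(1) = mex{} = 0
g(2) = mex{} = 0
g(3) = mex{} = 0
g(4) = mex{} = 0
g(5) = mex{} = 0
g(6) = mex{0} = 1
g(7) = mex{0} = 1
g(8) = mex{0} = 1
g(9) = mex{0} = 1
So g(9) = 1.

1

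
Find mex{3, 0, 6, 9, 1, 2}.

The values 0, 1, 2, 3 are all present; 4 is the first non-negative integer missing from the set.

4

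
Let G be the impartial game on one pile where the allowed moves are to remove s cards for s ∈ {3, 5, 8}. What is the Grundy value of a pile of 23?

0

Compute g(0), g(1), … for moves {3, 5, 8}:
k:     0  1  2  3  4  5  6  7  8  9 10 11 12 13 14 15 16 17 18 19 20 21 22 23
g(k):  0  0  0  1  1  1  2  2  2  3  3  0  0  0  1  1  1  2  2  2  3  3  0  0
So g(23) = 0.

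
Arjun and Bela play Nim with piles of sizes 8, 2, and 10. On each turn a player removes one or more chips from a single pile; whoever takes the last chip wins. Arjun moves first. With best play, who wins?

Bela wins

Compute the nim-sum pairwise:
8 ⊕ 2 = 10
10 ⊕ 10 = 0
The nim-sum is 0, so this is a P-position: the player to move is in a losing position under optimal play; Arjun is about to move from it and so loses — Bela wins.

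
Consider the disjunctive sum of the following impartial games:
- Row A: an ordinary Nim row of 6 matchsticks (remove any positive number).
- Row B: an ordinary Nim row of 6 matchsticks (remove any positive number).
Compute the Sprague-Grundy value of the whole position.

0

Row A is a plain Nim row of size 6, so its Grundy value is 6.
Row B is a plain Nim row of size 6, so its Grundy value is 6.
By the Sprague-Grundy theorem, the Grundy value of a sum of independent games is the XOR of the component values.
Combined value = 6 ⊕ 6 = 0.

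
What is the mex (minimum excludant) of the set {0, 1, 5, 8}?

The values 0, 1 are all present; 2 is the first non-negative integer missing from the set.

2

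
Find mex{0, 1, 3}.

2

The values 0, 1 are all present; 2 is the first non-negative integer missing from the set.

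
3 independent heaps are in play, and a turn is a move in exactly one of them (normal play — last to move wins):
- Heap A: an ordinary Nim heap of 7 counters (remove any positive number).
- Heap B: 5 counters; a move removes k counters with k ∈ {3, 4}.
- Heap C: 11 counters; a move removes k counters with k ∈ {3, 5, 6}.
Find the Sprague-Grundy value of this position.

Heap A is a plain Nim heap of size 7, so its Grundy value is 7.
Build the Grundy sequence for heap B with g(k) = mex{g(k−s) : s ∈ {3, 4}, s ≤ k}:
k:     0  1  2  3  4  5
g(k):  0  0  0  1  1  1
So g(5) = 1.
For heap C, compute g(0), g(1), … with moves {3, 5, 6}:
k:     0  1  2  3  4  5  6  7  8  9 10 11
g(k):  0  0  0  1  1  1  2  2  2  0  0  0
So g(11) = 0.
By the Sprague-Grundy theorem, the Grundy value of a sum of independent games is the XOR of the component values.
Combined value = 7 ⊕ 1 ⊕ 0 = 6.

6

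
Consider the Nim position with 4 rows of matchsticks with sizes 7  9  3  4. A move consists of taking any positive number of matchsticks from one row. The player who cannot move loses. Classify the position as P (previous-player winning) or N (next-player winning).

In binary:
  0111  (7)
  1001  (9)
  0011  (3)
  0100  (4)
  ----
  1001  (9)
The nim-sum is 9 ≠ 0, so this is an N-position: the player to move can win.

N-position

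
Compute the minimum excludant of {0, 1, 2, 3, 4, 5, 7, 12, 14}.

6

The values 0, 1, 2, 3, 4, 5 are all present; 6 is the first non-negative integer missing from the set.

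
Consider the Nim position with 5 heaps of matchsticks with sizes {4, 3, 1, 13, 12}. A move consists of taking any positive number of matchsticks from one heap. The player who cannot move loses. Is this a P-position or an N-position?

N-position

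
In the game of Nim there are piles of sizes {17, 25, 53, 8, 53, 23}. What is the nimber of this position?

Bitwise XOR of the heap sizes:
  010001  (17)
  011001  (25)
  110101  (53)
  001000  (8)
  110101  (53)
  010111  (23)
  ------
  010111  (23)

23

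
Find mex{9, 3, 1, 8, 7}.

0 is not in the set, so the mex is 0.

0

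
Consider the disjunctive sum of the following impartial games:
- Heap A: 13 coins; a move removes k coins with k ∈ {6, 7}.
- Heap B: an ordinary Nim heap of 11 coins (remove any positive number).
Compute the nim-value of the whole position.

Build the Grundy sequence for heap A with g(k) = mex{g(k−s) : s ∈ {6, 7}, s ≤ k}:
k:     0  1  2  3  4  5  6  7  8  9 10 11 12 13
g(k):  0  0  0  0  0  0  1  1  1  1  1  1  2  0
So g(13) = 0.
Heap B is a plain Nim heap of size 11, so its Grundy value is 11.
The value of a disjunctive sum is the nim-sum of the parts.
Combined value = 0 XOR 11 = 11.

11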